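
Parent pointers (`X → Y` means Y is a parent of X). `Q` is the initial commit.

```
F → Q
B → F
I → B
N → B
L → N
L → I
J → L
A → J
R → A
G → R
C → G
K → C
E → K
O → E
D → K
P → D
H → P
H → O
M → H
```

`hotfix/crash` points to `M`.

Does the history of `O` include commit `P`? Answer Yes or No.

Ancestors of O: {A, B, C, E, F, G, I, J, K, L, N, O, Q, R}.
P is not in that set, so it is not an ancestor of O.

No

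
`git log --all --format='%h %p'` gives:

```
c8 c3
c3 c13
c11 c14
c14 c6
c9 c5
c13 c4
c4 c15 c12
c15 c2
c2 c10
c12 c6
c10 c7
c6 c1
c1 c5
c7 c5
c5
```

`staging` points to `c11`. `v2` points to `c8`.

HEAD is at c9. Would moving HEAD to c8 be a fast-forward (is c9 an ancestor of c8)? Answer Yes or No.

A fast-forward from c9 to c8 is possible iff c9 is an ancestor of c8.
Ancestors of c8: {c1, c10, c12, c13, c15, c2, c3, c4, c5, c6, c7, c8}.
c9 is not among them, so fast-forward is not possible.

No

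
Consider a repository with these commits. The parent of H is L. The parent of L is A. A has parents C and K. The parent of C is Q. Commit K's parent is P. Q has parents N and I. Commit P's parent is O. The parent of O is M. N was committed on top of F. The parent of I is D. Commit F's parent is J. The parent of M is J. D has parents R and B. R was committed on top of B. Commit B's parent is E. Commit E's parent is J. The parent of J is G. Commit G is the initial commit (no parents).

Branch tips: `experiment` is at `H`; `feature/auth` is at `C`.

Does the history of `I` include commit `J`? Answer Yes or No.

Ancestors of I (commits reachable by following parents): {B, D, E, G, I, J, R}.
J is in that set, so it is an ancestor of I.

Yes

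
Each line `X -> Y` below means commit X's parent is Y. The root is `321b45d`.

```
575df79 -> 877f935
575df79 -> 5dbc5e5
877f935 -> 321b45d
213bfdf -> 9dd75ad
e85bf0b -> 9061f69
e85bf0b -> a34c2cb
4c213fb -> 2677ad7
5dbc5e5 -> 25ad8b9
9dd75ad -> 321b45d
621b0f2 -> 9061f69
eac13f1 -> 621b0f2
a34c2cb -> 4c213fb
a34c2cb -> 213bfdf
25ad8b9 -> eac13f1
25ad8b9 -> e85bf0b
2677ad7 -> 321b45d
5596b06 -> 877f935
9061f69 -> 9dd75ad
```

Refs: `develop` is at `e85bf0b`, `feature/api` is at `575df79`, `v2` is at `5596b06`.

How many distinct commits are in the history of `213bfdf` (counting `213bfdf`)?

3

Walking parent pointers from 213bfdf: reachable set = {213bfdf, 321b45d, 9dd75ad}.
That is 3 commits.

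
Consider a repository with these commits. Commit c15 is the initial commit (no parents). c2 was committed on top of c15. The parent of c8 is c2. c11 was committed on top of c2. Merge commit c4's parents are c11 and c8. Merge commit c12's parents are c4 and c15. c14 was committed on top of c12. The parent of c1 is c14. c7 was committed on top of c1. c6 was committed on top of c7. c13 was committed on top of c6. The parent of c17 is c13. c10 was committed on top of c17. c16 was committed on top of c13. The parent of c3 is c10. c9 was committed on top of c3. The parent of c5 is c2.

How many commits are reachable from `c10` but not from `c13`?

Reachable from c10: {c1, c10, c11, c12, c13, c14, c15, c17, c2, c4, c6, c7, c8}.
Reachable from c13: {c1, c11, c12, c13, c14, c15, c2, c4, c6, c7, c8}.
In c10's history but not c13's: {c10, c17} — 2 commits.

2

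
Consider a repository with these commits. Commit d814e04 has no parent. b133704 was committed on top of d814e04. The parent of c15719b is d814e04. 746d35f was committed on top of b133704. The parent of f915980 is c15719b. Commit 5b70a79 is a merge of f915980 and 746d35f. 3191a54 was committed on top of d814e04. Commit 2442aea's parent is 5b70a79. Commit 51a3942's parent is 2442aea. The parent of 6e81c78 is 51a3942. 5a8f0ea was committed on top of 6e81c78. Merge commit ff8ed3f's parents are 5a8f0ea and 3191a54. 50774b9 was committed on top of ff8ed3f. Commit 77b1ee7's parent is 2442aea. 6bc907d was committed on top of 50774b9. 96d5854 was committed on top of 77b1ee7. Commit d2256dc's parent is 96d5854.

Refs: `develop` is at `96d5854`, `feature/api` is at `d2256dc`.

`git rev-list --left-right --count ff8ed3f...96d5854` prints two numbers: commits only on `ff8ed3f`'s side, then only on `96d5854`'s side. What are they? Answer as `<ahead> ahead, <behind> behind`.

Reachable from ff8ed3f: {2442aea, 3191a54, 51a3942, 5a8f0ea, 5b70a79, 6e81c78, 746d35f, b133704, c15719b, d814e04, f915980, ff8ed3f}.
Reachable from 96d5854: {2442aea, 5b70a79, 746d35f, 77b1ee7, 96d5854, b133704, c15719b, d814e04, f915980}.
Only in ff8ed3f's history (ahead): {3191a54, 51a3942, 5a8f0ea, 6e81c78, ff8ed3f} — 5.
Only in 96d5854's history (behind): {77b1ee7, 96d5854} — 2.

5 ahead, 2 behind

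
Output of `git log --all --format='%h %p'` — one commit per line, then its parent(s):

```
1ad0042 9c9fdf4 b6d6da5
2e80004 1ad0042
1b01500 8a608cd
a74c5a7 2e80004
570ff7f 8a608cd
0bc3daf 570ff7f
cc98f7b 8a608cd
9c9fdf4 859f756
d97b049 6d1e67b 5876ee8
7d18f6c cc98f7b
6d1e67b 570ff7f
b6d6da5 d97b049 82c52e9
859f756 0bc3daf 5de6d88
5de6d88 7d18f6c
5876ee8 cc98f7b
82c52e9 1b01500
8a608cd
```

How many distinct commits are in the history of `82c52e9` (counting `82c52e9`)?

Walking parent pointers from 82c52e9: reachable set = {1b01500, 82c52e9, 8a608cd}.
That is 3 commits.

3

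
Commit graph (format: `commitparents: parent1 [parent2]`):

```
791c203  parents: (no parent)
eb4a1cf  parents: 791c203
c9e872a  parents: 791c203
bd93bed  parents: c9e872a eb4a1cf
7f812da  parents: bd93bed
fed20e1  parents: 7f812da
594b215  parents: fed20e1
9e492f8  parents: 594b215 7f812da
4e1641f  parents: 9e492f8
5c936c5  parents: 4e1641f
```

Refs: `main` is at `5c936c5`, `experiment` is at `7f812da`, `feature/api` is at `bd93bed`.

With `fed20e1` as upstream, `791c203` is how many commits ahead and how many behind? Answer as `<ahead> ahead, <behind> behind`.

0 ahead, 5 behind

Reachable from 791c203: {791c203}.
Reachable from fed20e1: {791c203, 7f812da, bd93bed, c9e872a, eb4a1cf, fed20e1}.
Only in 791c203's history (ahead): {} — 0.
Only in fed20e1's history (behind): {7f812da, bd93bed, c9e872a, eb4a1cf, fed20e1} — 5.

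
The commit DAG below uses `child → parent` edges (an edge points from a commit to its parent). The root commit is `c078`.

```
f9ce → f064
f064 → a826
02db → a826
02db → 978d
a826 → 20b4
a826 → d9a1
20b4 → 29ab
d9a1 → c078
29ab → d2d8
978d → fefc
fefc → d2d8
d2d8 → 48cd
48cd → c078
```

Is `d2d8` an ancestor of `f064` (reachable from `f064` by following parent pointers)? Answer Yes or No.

Ancestors of f064 (commits reachable by following parents): {20b4, 29ab, 48cd, a826, c078, d2d8, d9a1, f064}.
d2d8 is in that set, so it is an ancestor of f064.

Yes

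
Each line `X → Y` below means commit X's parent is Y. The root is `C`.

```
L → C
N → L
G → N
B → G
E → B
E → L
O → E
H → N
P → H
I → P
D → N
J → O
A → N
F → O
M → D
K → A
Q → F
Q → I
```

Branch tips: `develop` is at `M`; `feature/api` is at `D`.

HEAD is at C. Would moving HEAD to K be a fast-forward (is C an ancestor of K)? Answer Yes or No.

Yes

A fast-forward from C to K is possible iff C is an ancestor of K.
Ancestors of K: {A, C, K, L, N}.
C is among them, so fast-forward is possible.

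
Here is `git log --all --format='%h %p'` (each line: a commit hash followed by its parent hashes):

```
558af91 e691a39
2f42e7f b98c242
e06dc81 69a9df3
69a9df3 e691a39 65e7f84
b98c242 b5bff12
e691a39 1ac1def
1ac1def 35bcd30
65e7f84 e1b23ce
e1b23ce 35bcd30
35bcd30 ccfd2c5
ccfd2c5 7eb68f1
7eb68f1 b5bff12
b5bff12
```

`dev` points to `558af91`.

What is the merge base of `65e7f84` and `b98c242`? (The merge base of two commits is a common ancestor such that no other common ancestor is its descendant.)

b5bff12

Ancestors of 65e7f84: {35bcd30, 65e7f84, 7eb68f1, b5bff12, ccfd2c5, e1b23ce}.
Ancestors of b98c242: {b5bff12, b98c242}.
Common ancestors: {b5bff12}.
The only common ancestor is b5bff12, so it is the merge base.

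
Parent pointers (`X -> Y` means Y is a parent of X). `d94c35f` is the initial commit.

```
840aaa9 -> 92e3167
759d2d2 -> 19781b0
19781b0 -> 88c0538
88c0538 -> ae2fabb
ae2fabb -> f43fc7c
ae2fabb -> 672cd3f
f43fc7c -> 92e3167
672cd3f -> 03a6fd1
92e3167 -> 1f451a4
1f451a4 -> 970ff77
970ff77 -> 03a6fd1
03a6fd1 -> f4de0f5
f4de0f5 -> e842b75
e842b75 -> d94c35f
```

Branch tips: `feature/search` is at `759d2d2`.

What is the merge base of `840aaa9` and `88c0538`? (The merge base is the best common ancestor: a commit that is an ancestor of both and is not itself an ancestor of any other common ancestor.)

Ancestors of 840aaa9: {03a6fd1, 1f451a4, 840aaa9, 92e3167, 970ff77, d94c35f, e842b75, f4de0f5}.
Ancestors of 88c0538: {03a6fd1, 1f451a4, 672cd3f, 88c0538, 92e3167, 970ff77, ae2fabb, d94c35f, e842b75, f43fc7c, f4de0f5}.
Common ancestors: {03a6fd1, 1f451a4, 92e3167, 970ff77, d94c35f, e842b75, f4de0f5}.
Among these, 92e3167 is not an ancestor of any other common ancestor — it is the merge base.

92e3167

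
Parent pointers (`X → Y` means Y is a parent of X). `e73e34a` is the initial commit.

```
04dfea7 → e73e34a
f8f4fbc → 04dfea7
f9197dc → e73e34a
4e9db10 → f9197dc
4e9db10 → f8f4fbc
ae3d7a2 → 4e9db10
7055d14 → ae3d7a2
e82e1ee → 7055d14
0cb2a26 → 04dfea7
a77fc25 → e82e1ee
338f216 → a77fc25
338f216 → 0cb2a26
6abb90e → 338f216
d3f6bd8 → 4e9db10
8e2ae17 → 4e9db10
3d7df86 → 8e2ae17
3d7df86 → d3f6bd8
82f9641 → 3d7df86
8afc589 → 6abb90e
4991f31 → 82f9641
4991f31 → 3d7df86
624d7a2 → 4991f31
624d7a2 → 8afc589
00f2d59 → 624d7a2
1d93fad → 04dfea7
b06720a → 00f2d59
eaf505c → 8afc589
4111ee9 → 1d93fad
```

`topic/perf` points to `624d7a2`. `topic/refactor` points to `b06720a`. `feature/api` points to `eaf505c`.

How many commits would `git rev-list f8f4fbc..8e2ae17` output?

3

Reachable from 8e2ae17: {04dfea7, 4e9db10, 8e2ae17, e73e34a, f8f4fbc, f9197dc}.
Reachable from f8f4fbc: {04dfea7, e73e34a, f8f4fbc}.
In 8e2ae17's history but not f8f4fbc's: {4e9db10, 8e2ae17, f9197dc} — 3 commits.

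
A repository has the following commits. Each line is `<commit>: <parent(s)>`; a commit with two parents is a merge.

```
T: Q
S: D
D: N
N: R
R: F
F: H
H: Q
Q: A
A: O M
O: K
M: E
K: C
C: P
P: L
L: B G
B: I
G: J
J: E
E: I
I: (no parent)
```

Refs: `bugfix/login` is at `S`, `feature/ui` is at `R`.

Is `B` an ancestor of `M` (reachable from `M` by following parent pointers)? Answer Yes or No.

No

Ancestors of M: {E, I, M}.
B is not in that set, so it is not an ancestor of M.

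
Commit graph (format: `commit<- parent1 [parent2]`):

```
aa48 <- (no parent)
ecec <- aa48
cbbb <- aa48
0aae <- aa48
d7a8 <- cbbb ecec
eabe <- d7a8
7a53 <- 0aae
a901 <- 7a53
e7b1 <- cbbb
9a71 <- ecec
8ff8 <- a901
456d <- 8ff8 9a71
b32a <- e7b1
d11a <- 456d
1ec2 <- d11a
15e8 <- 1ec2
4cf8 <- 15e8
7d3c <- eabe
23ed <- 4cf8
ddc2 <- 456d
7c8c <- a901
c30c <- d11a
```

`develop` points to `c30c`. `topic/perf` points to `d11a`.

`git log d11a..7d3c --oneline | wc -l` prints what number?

4

Reachable from 7d3c: {7d3c, aa48, cbbb, d7a8, eabe, ecec}.
Reachable from d11a: {0aae, 456d, 7a53, 8ff8, 9a71, a901, aa48, d11a, ecec}.
In 7d3c's history but not d11a's: {7d3c, cbbb, d7a8, eabe} — 4 commits.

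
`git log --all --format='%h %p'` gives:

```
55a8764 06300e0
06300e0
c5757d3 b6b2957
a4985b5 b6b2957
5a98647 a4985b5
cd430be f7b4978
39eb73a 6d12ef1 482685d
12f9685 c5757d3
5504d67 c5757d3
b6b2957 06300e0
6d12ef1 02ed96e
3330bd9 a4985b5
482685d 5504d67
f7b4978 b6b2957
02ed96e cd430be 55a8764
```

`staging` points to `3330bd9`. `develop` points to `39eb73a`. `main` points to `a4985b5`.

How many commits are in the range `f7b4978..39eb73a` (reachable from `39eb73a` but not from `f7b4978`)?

8

Reachable from 39eb73a: {02ed96e, 06300e0, 39eb73a, 482685d, 5504d67, 55a8764, 6d12ef1, b6b2957, c5757d3, cd430be, f7b4978}.
Reachable from f7b4978: {06300e0, b6b2957, f7b4978}.
In 39eb73a's history but not f7b4978's: {02ed96e, 39eb73a, 482685d, 5504d67, 55a8764, 6d12ef1, c5757d3, cd430be} — 8 commits.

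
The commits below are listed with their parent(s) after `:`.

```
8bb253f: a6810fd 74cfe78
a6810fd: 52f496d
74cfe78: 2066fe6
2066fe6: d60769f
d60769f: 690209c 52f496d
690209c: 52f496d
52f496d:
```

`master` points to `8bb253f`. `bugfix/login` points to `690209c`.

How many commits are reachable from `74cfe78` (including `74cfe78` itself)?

Walking parent pointers from 74cfe78: reachable set = {2066fe6, 52f496d, 690209c, 74cfe78, d60769f}.
That is 5 commits.

5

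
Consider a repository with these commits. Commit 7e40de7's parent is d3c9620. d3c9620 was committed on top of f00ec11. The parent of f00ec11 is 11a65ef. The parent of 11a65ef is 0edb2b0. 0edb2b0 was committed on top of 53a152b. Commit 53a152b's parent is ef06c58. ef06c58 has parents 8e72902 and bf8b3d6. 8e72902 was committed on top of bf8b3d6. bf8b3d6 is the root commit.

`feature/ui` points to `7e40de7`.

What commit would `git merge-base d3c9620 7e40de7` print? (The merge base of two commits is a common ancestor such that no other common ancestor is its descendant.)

d3c9620

Ancestors of d3c9620: {0edb2b0, 11a65ef, 53a152b, 8e72902, bf8b3d6, d3c9620, ef06c58, f00ec11}.
Ancestors of 7e40de7: {0edb2b0, 11a65ef, 53a152b, 7e40de7, 8e72902, bf8b3d6, d3c9620, ef06c58, f00ec11}.
Common ancestors: {0edb2b0, 11a65ef, 53a152b, 8e72902, bf8b3d6, d3c9620, ef06c58, f00ec11}.
Among these, d3c9620 is not an ancestor of any other common ancestor — it is the merge base.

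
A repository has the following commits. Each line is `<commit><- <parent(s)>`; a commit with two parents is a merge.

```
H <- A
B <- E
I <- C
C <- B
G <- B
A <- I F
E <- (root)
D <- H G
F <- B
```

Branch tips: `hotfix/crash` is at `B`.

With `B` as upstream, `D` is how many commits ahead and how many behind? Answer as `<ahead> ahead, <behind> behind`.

Reachable from D: {A, B, C, D, E, F, G, H, I}.
Reachable from B: {B, E}.
Only in D's history (ahead): {A, C, D, F, G, H, I} — 7.
Only in B's history (behind): {} — 0.

7 ahead, 0 behind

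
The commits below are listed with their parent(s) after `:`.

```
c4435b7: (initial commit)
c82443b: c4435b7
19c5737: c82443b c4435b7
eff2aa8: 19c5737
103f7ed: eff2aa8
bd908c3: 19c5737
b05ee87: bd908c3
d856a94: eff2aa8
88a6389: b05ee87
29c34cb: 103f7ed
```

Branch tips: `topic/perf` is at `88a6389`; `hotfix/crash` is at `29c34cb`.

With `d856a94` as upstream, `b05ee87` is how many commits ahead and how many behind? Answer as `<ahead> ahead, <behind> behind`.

Reachable from b05ee87: {19c5737, b05ee87, bd908c3, c4435b7, c82443b}.
Reachable from d856a94: {19c5737, c4435b7, c82443b, d856a94, eff2aa8}.
Only in b05ee87's history (ahead): {b05ee87, bd908c3} — 2.
Only in d856a94's history (behind): {d856a94, eff2aa8} — 2.

2 ahead, 2 behind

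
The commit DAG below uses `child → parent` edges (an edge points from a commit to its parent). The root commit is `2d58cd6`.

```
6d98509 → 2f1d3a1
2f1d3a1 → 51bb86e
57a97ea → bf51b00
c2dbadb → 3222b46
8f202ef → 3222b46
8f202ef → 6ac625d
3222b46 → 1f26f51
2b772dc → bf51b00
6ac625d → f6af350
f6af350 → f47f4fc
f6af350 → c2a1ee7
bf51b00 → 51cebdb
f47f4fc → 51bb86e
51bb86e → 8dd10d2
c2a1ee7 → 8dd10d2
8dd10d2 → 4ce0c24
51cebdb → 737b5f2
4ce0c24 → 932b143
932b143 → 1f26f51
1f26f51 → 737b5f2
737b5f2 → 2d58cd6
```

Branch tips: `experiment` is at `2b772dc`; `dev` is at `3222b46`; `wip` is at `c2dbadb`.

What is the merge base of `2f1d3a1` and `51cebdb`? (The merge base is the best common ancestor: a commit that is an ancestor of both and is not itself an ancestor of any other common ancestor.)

737b5f2

Ancestors of 2f1d3a1: {1f26f51, 2d58cd6, 2f1d3a1, 4ce0c24, 51bb86e, 737b5f2, 8dd10d2, 932b143}.
Ancestors of 51cebdb: {2d58cd6, 51cebdb, 737b5f2}.
Common ancestors: {2d58cd6, 737b5f2}.
Among these, 737b5f2 is not an ancestor of any other common ancestor — it is the merge base.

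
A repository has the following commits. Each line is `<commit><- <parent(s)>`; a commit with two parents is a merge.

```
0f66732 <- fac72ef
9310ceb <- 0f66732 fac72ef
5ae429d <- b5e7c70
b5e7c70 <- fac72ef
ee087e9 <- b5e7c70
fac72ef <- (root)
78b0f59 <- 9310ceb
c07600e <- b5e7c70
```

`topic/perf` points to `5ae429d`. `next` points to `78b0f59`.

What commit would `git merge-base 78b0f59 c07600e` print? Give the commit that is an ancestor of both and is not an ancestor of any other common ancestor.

Ancestors of 78b0f59: {0f66732, 78b0f59, 9310ceb, fac72ef}.
Ancestors of c07600e: {b5e7c70, c07600e, fac72ef}.
Common ancestors: {fac72ef}.
The only common ancestor is fac72ef, so it is the merge base.

fac72ef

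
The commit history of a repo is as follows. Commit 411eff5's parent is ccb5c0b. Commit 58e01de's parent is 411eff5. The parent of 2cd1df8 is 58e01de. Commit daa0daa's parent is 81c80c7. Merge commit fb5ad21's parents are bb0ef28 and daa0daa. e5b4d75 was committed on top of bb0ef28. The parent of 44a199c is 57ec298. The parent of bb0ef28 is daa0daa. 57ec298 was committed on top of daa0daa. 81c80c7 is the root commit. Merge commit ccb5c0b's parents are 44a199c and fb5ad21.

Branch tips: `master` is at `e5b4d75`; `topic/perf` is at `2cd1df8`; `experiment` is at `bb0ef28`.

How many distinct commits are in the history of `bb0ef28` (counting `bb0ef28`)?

Walking parent pointers from bb0ef28: reachable set = {81c80c7, bb0ef28, daa0daa}.
That is 3 commits.

3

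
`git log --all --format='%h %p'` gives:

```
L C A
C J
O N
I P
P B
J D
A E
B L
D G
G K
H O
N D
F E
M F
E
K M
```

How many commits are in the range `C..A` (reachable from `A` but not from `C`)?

Reachable from A: {A, E}.
Reachable from C: {C, D, E, F, G, J, K, M}.
In A's history but not C's: {A} — 1 commit.

1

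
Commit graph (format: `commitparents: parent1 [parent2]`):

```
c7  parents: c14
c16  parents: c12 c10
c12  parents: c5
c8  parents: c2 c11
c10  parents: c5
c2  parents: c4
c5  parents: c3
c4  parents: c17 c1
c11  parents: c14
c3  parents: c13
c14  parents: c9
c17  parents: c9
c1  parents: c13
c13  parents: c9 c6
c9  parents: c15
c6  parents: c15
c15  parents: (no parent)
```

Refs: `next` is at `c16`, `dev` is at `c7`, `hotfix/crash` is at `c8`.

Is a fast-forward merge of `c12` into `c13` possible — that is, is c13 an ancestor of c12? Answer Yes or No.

A fast-forward from c13 to c12 is possible iff c13 is an ancestor of c12.
Ancestors of c12: {c12, c13, c15, c3, c5, c6, c9}.
c13 is among them, so fast-forward is possible.

Yes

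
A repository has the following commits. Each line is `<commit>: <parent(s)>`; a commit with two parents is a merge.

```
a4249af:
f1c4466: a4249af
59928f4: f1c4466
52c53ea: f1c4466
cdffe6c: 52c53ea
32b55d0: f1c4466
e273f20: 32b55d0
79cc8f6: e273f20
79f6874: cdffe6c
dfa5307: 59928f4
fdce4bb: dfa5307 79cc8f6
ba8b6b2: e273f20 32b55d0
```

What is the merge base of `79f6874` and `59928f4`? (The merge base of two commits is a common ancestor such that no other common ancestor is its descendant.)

f1c4466

Ancestors of 79f6874: {52c53ea, 79f6874, a4249af, cdffe6c, f1c4466}.
Ancestors of 59928f4: {59928f4, a4249af, f1c4466}.
Common ancestors: {a4249af, f1c4466}.
Among these, f1c4466 is not an ancestor of any other common ancestor — it is the merge base.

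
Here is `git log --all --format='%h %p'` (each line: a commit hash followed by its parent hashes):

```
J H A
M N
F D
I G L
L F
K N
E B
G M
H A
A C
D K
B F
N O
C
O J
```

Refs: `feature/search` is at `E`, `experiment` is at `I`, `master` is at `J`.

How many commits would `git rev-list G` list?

Walking parent pointers from G: reachable set = {A, C, G, H, J, M, N, O}.
That is 8 commits.

8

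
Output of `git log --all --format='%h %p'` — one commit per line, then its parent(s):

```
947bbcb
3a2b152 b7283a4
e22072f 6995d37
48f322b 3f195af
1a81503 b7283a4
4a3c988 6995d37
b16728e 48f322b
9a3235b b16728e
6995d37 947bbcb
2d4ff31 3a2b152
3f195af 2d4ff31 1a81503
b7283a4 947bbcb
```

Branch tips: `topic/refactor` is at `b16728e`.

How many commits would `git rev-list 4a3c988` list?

3

Walking parent pointers from 4a3c988: reachable set = {4a3c988, 6995d37, 947bbcb}.
That is 3 commits.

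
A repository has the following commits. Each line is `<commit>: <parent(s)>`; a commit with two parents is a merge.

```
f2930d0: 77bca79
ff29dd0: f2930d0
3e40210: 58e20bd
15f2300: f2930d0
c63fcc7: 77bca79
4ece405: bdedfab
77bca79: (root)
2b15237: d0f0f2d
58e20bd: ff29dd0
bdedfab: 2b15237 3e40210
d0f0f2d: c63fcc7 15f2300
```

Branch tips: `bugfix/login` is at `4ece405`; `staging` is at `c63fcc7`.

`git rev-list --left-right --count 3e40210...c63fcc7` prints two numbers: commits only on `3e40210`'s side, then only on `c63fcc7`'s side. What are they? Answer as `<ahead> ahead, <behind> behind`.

Reachable from 3e40210: {3e40210, 58e20bd, 77bca79, f2930d0, ff29dd0}.
Reachable from c63fcc7: {77bca79, c63fcc7}.
Only in 3e40210's history (ahead): {3e40210, 58e20bd, f2930d0, ff29dd0} — 4.
Only in c63fcc7's history (behind): {c63fcc7} — 1.

4 ahead, 1 behind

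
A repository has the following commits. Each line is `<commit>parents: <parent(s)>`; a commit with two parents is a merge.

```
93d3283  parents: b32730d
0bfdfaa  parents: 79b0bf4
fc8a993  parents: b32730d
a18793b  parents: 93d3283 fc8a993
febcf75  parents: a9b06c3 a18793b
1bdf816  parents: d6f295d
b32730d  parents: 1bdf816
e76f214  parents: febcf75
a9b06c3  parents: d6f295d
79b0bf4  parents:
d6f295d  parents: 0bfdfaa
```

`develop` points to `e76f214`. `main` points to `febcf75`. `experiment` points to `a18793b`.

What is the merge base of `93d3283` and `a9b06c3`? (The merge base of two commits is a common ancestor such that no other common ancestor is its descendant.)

d6f295d

Ancestors of 93d3283: {0bfdfaa, 1bdf816, 79b0bf4, 93d3283, b32730d, d6f295d}.
Ancestors of a9b06c3: {0bfdfaa, 79b0bf4, a9b06c3, d6f295d}.
Common ancestors: {0bfdfaa, 79b0bf4, d6f295d}.
Among these, d6f295d is not an ancestor of any other common ancestor — it is the merge base.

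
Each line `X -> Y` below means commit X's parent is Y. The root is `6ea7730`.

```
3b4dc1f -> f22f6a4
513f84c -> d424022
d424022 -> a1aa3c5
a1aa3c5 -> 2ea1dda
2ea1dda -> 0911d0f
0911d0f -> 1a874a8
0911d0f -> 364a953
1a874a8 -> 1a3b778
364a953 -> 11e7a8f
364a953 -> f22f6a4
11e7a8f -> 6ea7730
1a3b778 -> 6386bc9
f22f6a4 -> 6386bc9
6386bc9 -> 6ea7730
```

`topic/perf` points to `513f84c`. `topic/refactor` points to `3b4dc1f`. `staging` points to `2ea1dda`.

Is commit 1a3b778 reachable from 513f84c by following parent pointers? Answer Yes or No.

Yes

Ancestors of 513f84c (commits reachable by following parents): {0911d0f, 11e7a8f, 1a3b778, 1a874a8, 2ea1dda, 364a953, 513f84c, 6386bc9, 6ea7730, a1aa3c5, d424022, f22f6a4}.
1a3b778 is in that set, so it is an ancestor of 513f84c.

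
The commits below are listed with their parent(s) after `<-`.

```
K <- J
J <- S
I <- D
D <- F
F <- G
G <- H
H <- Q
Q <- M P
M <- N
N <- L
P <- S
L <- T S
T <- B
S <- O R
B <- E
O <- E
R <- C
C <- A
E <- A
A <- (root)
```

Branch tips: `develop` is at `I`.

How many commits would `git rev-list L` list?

Walking parent pointers from L: reachable set = {A, B, C, E, L, O, R, S, T}.
That is 9 commits.

9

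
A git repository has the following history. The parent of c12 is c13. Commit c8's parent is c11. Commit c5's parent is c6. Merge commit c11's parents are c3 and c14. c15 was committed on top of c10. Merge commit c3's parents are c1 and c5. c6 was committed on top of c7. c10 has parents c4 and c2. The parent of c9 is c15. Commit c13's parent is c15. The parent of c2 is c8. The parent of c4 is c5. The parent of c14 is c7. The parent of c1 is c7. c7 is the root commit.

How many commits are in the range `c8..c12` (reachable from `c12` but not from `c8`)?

Reachable from c12: {c1, c10, c11, c12, c13, c14, c15, c2, c3, c4, c5, c6, c7, c8}.
Reachable from c8: {c1, c11, c14, c3, c5, c6, c7, c8}.
In c12's history but not c8's: {c10, c12, c13, c15, c2, c4} — 6 commits.

6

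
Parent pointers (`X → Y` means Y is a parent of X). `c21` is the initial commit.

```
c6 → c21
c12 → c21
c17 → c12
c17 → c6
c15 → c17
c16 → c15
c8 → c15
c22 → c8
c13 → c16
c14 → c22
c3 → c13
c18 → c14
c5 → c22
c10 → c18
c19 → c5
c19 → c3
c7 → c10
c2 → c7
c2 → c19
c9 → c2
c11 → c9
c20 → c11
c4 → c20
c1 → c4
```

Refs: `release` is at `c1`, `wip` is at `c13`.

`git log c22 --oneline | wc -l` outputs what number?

Walking parent pointers from c22: reachable set = {c12, c15, c17, c21, c22, c6, c8}.
That is 7 commits.

7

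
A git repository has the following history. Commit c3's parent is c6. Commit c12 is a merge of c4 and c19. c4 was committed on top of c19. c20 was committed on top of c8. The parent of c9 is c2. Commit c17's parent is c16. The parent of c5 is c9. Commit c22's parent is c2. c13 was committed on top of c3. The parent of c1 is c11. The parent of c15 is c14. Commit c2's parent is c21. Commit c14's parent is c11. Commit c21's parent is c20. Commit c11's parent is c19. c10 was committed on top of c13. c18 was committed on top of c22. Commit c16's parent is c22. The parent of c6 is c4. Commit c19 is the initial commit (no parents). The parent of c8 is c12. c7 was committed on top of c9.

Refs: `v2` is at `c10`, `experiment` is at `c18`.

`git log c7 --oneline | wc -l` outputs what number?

9

Walking parent pointers from c7: reachable set = {c12, c19, c2, c20, c21, c4, c7, c8, c9}.
That is 9 commits.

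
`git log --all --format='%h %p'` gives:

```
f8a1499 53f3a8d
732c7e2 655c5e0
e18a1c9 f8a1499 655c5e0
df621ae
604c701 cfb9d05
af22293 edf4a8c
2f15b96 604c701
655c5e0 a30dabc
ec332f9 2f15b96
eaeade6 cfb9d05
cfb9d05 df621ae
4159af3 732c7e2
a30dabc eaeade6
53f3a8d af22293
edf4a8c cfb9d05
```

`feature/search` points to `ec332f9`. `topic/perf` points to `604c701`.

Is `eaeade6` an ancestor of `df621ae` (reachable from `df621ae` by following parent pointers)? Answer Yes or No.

No

Ancestors of df621ae: {df621ae}.
eaeade6 is not in that set, so it is not an ancestor of df621ae.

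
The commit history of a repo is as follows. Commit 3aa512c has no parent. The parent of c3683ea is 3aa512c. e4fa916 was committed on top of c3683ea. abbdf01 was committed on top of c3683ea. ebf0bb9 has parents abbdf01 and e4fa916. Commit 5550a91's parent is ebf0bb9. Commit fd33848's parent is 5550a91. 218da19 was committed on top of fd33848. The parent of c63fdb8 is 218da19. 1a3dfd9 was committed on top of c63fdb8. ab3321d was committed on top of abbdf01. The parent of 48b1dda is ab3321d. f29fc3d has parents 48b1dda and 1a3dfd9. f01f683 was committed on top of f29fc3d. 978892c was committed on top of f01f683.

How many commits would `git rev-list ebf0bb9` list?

Walking parent pointers from ebf0bb9: reachable set = {3aa512c, abbdf01, c3683ea, e4fa916, ebf0bb9}.
That is 5 commits.

5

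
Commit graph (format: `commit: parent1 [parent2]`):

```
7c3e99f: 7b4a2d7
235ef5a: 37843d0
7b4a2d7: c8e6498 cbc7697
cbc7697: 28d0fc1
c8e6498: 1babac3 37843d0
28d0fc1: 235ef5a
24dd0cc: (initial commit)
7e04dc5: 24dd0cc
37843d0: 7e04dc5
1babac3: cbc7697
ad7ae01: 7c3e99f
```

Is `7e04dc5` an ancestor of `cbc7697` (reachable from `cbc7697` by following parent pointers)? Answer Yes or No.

Yes

Ancestors of cbc7697 (commits reachable by following parents): {235ef5a, 24dd0cc, 28d0fc1, 37843d0, 7e04dc5, cbc7697}.
7e04dc5 is in that set, so it is an ancestor of cbc7697.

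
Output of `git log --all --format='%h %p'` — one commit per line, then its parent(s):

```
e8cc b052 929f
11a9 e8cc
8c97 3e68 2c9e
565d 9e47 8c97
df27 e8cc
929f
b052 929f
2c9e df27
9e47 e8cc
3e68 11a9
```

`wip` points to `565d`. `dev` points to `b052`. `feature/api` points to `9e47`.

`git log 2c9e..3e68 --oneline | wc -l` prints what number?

Reachable from 3e68: {11a9, 3e68, 929f, b052, e8cc}.
Reachable from 2c9e: {2c9e, 929f, b052, df27, e8cc}.
In 3e68's history but not 2c9e's: {11a9, 3e68} — 2 commits.

2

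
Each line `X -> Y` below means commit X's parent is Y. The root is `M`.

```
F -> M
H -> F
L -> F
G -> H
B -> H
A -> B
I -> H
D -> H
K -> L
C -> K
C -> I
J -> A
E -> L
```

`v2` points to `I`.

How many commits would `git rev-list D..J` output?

Reachable from J: {A, B, F, H, J, M}.
Reachable from D: {D, F, H, M}.
In J's history but not D's: {A, B, J} — 3 commits.

3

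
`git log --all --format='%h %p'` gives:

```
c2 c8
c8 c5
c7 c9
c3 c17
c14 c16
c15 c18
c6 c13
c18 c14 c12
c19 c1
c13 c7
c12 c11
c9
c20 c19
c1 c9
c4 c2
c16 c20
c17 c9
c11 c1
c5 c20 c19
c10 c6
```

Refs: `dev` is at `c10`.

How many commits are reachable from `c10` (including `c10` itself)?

Walking parent pointers from c10: reachable set = {c10, c13, c6, c7, c9}.
That is 5 commits.

5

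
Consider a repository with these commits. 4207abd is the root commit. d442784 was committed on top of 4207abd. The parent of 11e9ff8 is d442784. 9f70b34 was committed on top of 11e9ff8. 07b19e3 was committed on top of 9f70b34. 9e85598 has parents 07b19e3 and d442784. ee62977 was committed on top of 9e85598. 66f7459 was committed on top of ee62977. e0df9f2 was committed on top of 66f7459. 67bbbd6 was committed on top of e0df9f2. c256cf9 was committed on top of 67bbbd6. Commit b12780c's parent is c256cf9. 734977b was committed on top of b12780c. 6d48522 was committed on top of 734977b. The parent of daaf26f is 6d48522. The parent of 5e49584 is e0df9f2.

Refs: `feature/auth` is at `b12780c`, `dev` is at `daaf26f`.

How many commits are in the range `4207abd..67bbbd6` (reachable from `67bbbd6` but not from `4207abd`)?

9

Reachable from 67bbbd6: {07b19e3, 11e9ff8, 4207abd, 66f7459, 67bbbd6, 9e85598, 9f70b34, d442784, e0df9f2, ee62977}.
Reachable from 4207abd: {4207abd}.
In 67bbbd6's history but not 4207abd's: {07b19e3, 11e9ff8, 66f7459, 67bbbd6, 9e85598, 9f70b34, d442784, e0df9f2, ee62977} — 9 commits.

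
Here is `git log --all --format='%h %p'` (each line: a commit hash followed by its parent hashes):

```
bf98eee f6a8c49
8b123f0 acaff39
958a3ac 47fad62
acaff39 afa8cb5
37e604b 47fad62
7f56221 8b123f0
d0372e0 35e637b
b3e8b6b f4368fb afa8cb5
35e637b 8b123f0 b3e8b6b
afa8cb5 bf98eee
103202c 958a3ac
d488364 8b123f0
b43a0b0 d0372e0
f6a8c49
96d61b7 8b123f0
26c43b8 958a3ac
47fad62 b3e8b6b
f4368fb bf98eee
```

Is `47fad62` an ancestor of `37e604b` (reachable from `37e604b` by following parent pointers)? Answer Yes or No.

Yes

Ancestors of 37e604b (commits reachable by following parents): {37e604b, 47fad62, afa8cb5, b3e8b6b, bf98eee, f4368fb, f6a8c49}.
47fad62 is in that set, so it is an ancestor of 37e604b.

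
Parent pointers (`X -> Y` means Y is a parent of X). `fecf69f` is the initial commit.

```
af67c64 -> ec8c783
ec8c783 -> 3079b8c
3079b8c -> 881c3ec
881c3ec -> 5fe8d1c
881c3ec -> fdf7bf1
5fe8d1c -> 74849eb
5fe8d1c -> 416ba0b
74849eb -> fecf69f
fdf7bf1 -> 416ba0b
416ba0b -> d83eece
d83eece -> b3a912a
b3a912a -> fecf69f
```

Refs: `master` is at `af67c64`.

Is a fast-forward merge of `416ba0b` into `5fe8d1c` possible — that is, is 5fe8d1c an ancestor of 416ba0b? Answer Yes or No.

A fast-forward from 5fe8d1c to 416ba0b is possible iff 5fe8d1c is an ancestor of 416ba0b.
Ancestors of 416ba0b: {416ba0b, b3a912a, d83eece, fecf69f}.
5fe8d1c is not among them, so fast-forward is not possible.

No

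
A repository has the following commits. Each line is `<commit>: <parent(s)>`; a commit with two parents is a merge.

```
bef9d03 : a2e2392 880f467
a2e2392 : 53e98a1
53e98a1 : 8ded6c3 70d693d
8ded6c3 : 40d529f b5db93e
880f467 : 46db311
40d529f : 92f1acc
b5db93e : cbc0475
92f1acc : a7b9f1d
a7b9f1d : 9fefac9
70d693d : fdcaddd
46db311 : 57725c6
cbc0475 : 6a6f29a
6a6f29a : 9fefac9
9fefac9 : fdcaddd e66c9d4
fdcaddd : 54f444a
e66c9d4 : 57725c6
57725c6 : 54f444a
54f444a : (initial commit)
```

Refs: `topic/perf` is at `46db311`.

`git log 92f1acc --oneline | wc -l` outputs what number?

7

Walking parent pointers from 92f1acc: reachable set = {54f444a, 57725c6, 92f1acc, 9fefac9, a7b9f1d, e66c9d4, fdcaddd}.
That is 7 commits.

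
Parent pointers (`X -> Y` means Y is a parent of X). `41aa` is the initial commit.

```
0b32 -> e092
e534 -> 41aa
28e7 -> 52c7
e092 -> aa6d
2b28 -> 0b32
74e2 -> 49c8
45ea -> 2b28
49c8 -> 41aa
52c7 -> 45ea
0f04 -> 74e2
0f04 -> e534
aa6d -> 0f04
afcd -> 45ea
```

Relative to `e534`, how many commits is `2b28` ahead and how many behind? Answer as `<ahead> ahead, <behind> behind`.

Reachable from 2b28: {0b32, 0f04, 2b28, 41aa, 49c8, 74e2, aa6d, e092, e534}.
Reachable from e534: {41aa, e534}.
Only in 2b28's history (ahead): {0b32, 0f04, 2b28, 49c8, 74e2, aa6d, e092} — 7.
Only in e534's history (behind): {} — 0.

7 ahead, 0 behind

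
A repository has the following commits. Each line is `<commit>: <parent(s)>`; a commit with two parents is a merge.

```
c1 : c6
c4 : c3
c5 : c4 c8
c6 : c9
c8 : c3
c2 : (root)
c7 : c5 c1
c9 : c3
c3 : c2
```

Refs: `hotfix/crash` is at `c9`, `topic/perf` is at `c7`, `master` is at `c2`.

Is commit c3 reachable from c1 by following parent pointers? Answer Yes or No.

Ancestors of c1 (commits reachable by following parents): {c1, c2, c3, c6, c9}.
c3 is in that set, so it is an ancestor of c1.

Yes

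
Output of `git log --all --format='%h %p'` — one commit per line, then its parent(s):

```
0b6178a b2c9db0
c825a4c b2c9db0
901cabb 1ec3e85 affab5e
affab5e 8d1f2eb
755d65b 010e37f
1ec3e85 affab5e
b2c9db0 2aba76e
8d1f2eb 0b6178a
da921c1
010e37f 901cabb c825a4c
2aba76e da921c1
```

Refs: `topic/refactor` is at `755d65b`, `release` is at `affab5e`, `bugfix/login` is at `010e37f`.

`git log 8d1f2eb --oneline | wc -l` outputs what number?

5

Walking parent pointers from 8d1f2eb: reachable set = {0b6178a, 2aba76e, 8d1f2eb, b2c9db0, da921c1}.
That is 5 commits.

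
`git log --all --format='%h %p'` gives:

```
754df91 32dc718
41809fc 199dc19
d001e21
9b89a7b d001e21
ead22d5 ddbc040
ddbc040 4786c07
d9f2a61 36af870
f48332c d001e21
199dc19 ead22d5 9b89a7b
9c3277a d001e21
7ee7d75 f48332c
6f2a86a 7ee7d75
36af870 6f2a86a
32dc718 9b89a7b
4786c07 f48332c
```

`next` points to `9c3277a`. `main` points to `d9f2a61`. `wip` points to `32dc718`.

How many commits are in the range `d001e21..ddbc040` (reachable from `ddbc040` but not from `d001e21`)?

3

Reachable from ddbc040: {4786c07, d001e21, ddbc040, f48332c}.
Reachable from d001e21: {d001e21}.
In ddbc040's history but not d001e21's: {4786c07, ddbc040, f48332c} — 3 commits.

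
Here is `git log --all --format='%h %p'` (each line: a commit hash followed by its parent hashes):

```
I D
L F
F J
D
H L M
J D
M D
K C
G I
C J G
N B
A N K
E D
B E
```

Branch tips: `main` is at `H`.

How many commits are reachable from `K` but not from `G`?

Reachable from K: {C, D, G, I, J, K}.
Reachable from G: {D, G, I}.
In K's history but not G's: {C, J, K} — 3 commits.

3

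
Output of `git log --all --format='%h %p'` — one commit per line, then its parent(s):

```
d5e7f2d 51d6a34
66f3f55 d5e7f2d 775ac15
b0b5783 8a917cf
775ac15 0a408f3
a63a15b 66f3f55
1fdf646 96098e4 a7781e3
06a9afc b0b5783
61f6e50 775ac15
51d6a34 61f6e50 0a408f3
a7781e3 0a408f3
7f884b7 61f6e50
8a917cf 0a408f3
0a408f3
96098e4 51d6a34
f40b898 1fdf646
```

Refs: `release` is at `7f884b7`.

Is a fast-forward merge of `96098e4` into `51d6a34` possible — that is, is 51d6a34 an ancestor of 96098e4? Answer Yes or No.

Yes

A fast-forward from 51d6a34 to 96098e4 is possible iff 51d6a34 is an ancestor of 96098e4.
Ancestors of 96098e4: {0a408f3, 51d6a34, 61f6e50, 775ac15, 96098e4}.
51d6a34 is among them, so fast-forward is possible.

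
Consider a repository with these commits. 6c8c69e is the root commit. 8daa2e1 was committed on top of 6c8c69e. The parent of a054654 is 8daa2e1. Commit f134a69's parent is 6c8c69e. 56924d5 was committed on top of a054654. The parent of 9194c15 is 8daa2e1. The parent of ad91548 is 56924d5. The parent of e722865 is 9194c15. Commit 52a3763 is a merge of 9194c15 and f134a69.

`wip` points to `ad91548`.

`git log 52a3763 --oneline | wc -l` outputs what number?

5

Walking parent pointers from 52a3763: reachable set = {52a3763, 6c8c69e, 8daa2e1, 9194c15, f134a69}.
That is 5 commits.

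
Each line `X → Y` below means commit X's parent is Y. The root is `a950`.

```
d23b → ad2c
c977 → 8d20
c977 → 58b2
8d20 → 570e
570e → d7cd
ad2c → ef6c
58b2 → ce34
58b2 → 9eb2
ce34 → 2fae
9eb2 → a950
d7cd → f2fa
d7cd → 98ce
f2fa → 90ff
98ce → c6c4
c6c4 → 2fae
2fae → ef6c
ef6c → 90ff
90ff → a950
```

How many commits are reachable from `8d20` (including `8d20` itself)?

Walking parent pointers from 8d20: reachable set = {2fae, 570e, 8d20, 90ff, 98ce, a950, c6c4, d7cd, ef6c, f2fa}.
That is 10 commits.

10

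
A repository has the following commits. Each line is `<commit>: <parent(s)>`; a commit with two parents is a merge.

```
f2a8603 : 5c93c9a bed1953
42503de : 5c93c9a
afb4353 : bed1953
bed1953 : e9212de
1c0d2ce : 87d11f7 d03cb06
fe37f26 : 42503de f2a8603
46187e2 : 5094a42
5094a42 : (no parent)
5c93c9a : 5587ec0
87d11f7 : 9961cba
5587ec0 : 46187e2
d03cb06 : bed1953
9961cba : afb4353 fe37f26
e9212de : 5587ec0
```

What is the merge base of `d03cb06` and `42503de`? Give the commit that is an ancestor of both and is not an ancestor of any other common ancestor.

5587ec0

Ancestors of d03cb06: {46187e2, 5094a42, 5587ec0, bed1953, d03cb06, e9212de}.
Ancestors of 42503de: {42503de, 46187e2, 5094a42, 5587ec0, 5c93c9a}.
Common ancestors: {46187e2, 5094a42, 5587ec0}.
Among these, 5587ec0 is not an ancestor of any other common ancestor — it is the merge base.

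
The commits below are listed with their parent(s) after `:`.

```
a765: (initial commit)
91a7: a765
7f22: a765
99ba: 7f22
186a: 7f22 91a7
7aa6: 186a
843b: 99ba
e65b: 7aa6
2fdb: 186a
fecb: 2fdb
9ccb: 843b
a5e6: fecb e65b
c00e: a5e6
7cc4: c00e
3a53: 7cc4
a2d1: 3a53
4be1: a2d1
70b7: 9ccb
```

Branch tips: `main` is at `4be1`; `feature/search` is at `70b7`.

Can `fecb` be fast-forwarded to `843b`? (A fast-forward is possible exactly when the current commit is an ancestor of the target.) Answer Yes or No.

No

A fast-forward from fecb to 843b is possible iff fecb is an ancestor of 843b.
Ancestors of 843b: {7f22, 843b, 99ba, a765}.
fecb is not among them, so fast-forward is not possible.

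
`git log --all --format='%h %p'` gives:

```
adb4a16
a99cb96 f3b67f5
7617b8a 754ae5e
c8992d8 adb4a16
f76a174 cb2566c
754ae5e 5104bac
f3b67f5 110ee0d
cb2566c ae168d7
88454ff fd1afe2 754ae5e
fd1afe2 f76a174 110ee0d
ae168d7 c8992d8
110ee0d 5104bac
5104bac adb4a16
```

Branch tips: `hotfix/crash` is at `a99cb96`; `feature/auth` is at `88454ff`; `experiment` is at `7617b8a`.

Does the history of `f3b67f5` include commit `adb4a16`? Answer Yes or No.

Yes

Ancestors of f3b67f5 (commits reachable by following parents): {110ee0d, 5104bac, adb4a16, f3b67f5}.
adb4a16 is in that set, so it is an ancestor of f3b67f5.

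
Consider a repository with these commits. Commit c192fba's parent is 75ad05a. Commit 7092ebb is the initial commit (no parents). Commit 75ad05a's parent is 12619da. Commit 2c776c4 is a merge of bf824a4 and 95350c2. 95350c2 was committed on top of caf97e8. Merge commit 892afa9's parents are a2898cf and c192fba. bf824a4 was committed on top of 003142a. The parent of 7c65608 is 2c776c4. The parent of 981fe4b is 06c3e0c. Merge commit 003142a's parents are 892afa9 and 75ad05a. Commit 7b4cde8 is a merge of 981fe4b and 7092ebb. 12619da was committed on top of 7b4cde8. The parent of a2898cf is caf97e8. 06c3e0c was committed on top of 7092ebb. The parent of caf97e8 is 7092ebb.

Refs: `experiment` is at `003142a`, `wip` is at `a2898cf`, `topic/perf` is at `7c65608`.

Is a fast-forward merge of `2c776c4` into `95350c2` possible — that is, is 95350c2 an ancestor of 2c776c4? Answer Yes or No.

Yes

A fast-forward from 95350c2 to 2c776c4 is possible iff 95350c2 is an ancestor of 2c776c4.
Ancestors of 2c776c4: {003142a, 06c3e0c, 12619da, 2c776c4, 7092ebb, 75ad05a, 7b4cde8, 892afa9, 95350c2, 981fe4b, a2898cf, bf824a4, c192fba, caf97e8}.
95350c2 is among them, so fast-forward is possible.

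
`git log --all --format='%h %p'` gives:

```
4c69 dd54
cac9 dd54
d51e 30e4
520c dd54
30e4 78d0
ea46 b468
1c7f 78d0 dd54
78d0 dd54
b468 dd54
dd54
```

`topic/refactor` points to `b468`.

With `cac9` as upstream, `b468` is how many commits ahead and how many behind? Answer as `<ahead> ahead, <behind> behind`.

1 ahead, 1 behind

Reachable from b468: {b468, dd54}.
Reachable from cac9: {cac9, dd54}.
Only in b468's history (ahead): {b468} — 1.
Only in cac9's history (behind): {cac9} — 1.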